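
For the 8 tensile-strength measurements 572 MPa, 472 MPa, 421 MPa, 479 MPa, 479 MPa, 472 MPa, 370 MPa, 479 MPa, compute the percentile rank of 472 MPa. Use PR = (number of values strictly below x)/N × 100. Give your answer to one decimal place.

N = 8.
Strictly below 472: 2. Equal to 472: 2.
PR = 2/8 × 100 = 25.0

25.0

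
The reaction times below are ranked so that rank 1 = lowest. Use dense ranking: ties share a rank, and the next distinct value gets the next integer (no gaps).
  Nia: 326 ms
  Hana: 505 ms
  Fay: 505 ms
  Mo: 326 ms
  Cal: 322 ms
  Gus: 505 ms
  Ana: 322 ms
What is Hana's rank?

Sorted (ascending): 322, 322, 326, 326, 505, 505, 505
The 2 values of 322 share dense rank 1.
The 2 values of 326 share dense rank 2.
The 3 values of 505 share dense rank 3.
Hana has value 505 ms → rank 3.

3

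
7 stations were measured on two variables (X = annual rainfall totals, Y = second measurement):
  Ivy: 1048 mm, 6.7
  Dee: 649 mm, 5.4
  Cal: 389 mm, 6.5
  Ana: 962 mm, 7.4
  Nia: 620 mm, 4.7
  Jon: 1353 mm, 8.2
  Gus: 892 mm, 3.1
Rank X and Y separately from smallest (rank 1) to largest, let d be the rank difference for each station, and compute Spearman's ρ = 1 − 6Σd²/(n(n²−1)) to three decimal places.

0.643

Ranks of variable 1: 6, 3, 1, 5, 2, 7, 4
Ranks of variable 2: 5, 3, 4, 6, 2, 7, 1
d = r₁ − r₂: 1, 0, -3, -1, 0, 0, 3
d²: 1, 0, 9, 1, 0, 0, 9; Σd² = 20
ρ = 1 − 6·20/(7·48) = 1 − 120/336 = 0.643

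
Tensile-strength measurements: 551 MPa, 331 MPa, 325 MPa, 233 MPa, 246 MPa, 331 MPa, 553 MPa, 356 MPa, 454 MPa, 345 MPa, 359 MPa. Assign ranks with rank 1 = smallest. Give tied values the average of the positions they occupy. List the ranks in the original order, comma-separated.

10, 4.5, 3, 1, 2, 4.5, 11, 7, 9, 6, 8

Sorted (ascending): 233, 246, 325, 331, 331, 345, 356, 359, 454, 551, 553
The 2 values of 331 occupy positions 4–5 → average rank (4+5)/2 = 4.5.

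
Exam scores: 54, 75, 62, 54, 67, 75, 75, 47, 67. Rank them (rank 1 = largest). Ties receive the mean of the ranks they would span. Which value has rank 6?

Sorted (descending): 75, 75, 75, 67, 67, 62, 54, 54, 47
The 3 values of 75 occupy positions 1–3 → average rank 2.
The 2 values of 67 occupy positions 4–5 → average rank (4+5)/2 = 4.5.
The 2 values of 54 occupy positions 7–8 → average rank (7+8)/2 = 7.5.
Rank 6 → value 62.

62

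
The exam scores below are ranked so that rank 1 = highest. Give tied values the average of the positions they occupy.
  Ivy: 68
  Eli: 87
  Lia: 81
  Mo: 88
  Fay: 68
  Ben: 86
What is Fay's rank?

Sorted (descending): 88, 87, 86, 81, 68, 68
The 2 values of 68 occupy positions 5–6 → average rank (5+6)/2 = 5.5.
Fay has value 68 → rank 5.5.

5.5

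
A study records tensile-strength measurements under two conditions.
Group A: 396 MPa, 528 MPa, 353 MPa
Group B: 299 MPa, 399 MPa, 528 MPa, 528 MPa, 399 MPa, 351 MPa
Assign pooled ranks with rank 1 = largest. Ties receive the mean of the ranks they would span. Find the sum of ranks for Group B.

30

Sorted (descending): 528, 528, 528, 399, 399, 396, 353, 351, 299
The 3 values of 528 occupy positions 1–3 → average rank 2.
The 2 values of 399 occupy positions 4–5 → average rank (4+5)/2 = 4.5.
Group B values → pooled ranks: 299→9, 399→4.5, 528→2, 528→2, 399→4.5, 351→8
Rank sum = 9 + 4.5 + 2 + 2 + 4.5 + 8 = 30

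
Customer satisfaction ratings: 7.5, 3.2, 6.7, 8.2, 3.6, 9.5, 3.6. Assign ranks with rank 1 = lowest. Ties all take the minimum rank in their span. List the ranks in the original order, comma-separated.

5, 1, 4, 6, 2, 7, 2

Sorted (ascending): 3.2, 3.6, 3.6, 6.7, 7.5, 8.2, 9.5
The 2 values of 3.6 occupy positions 2–3 → each gets rank 2.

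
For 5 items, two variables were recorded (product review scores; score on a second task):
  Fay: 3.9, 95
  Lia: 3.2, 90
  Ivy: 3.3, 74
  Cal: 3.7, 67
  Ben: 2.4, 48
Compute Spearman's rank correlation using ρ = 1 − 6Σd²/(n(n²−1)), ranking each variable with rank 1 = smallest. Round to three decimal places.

0.600

Ranks of variable 1: 5, 2, 3, 4, 1
Ranks of variable 2: 5, 4, 3, 2, 1
d = r₁ − r₂: 0, -2, 0, 2, 0
d²: 0, 4, 0, 4, 0; Σd² = 8
ρ = 1 − 6·8/(5·24) = 1 − 48/120 = 0.600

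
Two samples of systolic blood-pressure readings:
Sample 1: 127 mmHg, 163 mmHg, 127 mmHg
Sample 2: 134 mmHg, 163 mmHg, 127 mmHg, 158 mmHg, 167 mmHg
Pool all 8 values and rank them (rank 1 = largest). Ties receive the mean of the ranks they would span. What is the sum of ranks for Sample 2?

19.5

Sorted (descending): 167, 163, 163, 158, 134, 127, 127, 127
The 2 values of 163 occupy positions 2–3 → average rank (2+3)/2 = 2.5.
The 3 values of 127 occupy positions 6–8 → average rank 7.
Sample 2 values → pooled ranks: 134→5, 163→2.5, 127→7, 158→4, 167→1
Rank sum = 5 + 2.5 + 7 + 4 + 1 = 19.5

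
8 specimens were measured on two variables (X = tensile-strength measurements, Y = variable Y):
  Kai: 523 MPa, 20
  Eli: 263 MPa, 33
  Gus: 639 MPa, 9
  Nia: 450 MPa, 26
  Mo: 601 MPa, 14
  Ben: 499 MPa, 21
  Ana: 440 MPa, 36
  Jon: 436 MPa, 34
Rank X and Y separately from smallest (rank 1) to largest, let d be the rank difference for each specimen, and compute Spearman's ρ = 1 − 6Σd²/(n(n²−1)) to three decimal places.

Ranks of variable 1: 6, 1, 8, 4, 7, 5, 3, 2
Ranks of variable 2: 3, 6, 1, 5, 2, 4, 8, 7
d = r₁ − r₂: 3, -5, 7, -1, 5, 1, -5, -5
d²: 9, 25, 49, 1, 25, 1, 25, 25; Σd² = 160
ρ = 1 − 6·160/(8·63) = 1 − 960/504 = -0.905

-0.905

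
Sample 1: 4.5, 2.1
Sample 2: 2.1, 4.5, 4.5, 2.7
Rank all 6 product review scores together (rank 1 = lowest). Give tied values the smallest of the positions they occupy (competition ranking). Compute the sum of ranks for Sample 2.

Sorted (ascending): 2.1, 2.1, 2.7, 4.5, 4.5, 4.5
The 2 values of 2.1 occupy positions 1–2 → each gets rank 1.
The 3 values of 4.5 occupy positions 4–6 → each gets rank 4.
Sample 2 values → pooled ranks: 2.1→1, 4.5→4, 4.5→4, 2.7→3
Rank sum = 1 + 4 + 4 + 3 = 12

12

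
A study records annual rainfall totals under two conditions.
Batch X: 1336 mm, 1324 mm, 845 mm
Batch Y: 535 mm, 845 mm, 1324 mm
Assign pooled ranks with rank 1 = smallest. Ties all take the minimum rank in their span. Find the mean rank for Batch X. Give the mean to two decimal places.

4.00

Sorted (ascending): 535, 845, 845, 1324, 1324, 1336
The 2 values of 845 occupy positions 2–3 → each gets rank 2.
The 2 values of 1324 occupy positions 4–5 → each gets rank 4.
Batch X values → pooled ranks: 1336→6, 1324→4, 845→2
Mean rank = (6 + 4 + 2) / 3 = 4.00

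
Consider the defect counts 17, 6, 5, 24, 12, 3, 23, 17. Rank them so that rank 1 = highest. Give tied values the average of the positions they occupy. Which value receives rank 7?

5

Sorted (descending): 24, 23, 17, 17, 12, 6, 5, 3
The 2 values of 17 occupy positions 3–4 → average rank (3+4)/2 = 3.5.
Rank 7 → value 5.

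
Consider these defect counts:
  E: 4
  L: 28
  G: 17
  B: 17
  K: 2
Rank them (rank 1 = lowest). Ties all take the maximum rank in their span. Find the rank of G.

4

Sorted (ascending): 2, 4, 17, 17, 28
The 2 values of 17 occupy positions 3–4 → each gets rank 4.
G has value 17 → rank 4.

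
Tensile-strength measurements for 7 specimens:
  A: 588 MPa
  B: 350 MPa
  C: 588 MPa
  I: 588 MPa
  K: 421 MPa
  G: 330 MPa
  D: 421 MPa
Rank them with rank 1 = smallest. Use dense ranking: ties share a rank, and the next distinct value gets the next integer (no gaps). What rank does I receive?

4

Sorted (ascending): 330, 350, 421, 421, 588, 588, 588
The 2 values of 421 share dense rank 3.
The 3 values of 588 share dense rank 4.
Remaining distinct values take the next consecutive integers.
I has value 588 MPa → rank 4.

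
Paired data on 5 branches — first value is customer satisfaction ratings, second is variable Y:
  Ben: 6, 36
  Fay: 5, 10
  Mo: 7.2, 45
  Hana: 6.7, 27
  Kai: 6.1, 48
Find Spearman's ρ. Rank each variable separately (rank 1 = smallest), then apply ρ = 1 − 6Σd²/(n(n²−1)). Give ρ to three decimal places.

0.500

Ranks of variable 1: 2, 1, 5, 4, 3
Ranks of variable 2: 3, 1, 4, 2, 5
d = r₁ − r₂: -1, 0, 1, 2, -2
d²: 1, 0, 1, 4, 4; Σd² = 10
ρ = 1 − 6·10/(5·24) = 1 − 60/120 = 0.500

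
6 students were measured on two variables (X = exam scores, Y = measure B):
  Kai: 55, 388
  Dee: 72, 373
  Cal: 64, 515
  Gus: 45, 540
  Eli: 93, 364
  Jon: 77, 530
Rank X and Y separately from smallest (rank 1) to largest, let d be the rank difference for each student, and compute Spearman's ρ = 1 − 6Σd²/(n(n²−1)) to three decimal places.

Ranks of variable 1: 2, 4, 3, 1, 6, 5
Ranks of variable 2: 3, 2, 4, 6, 1, 5
d = r₁ − r₂: -1, 2, -1, -5, 5, 0
d²: 1, 4, 1, 25, 25, 0; Σd² = 56
ρ = 1 − 6·56/(6·35) = 1 − 336/210 = -0.600

-0.600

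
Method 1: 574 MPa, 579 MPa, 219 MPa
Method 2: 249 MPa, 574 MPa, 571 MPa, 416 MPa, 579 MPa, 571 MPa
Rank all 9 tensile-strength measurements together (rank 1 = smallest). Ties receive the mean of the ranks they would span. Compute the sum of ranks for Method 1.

Sorted (ascending): 219, 249, 416, 571, 571, 574, 574, 579, 579
The 2 values of 571 occupy positions 4–5 → average rank (4+5)/2 = 4.5.
The 2 values of 574 occupy positions 6–7 → average rank (6+7)/2 = 6.5.
The 2 values of 579 occupy positions 8–9 → average rank (8+9)/2 = 8.5.
Method 1 values → pooled ranks: 574→6.5, 579→8.5, 219→1
Rank sum = 6.5 + 8.5 + 1 = 16

16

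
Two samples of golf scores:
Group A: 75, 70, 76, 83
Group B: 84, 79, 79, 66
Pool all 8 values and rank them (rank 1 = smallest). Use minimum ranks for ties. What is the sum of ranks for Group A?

16

Sorted (ascending): 66, 70, 75, 76, 79, 79, 83, 84
The 2 values of 79 occupy positions 5–6 → each gets rank 5.
Group A values → pooled ranks: 75→3, 70→2, 76→4, 83→7
Rank sum = 3 + 2 + 4 + 7 = 16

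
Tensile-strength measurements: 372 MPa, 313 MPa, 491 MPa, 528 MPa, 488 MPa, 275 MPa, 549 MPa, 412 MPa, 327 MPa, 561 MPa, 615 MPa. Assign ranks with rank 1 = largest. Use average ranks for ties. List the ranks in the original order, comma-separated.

8, 10, 5, 4, 6, 11, 3, 7, 9, 2, 1

Sorted (descending): 615, 561, 549, 528, 491, 488, 412, 372, 327, 313, 275
No ties — each value takes its position as its rank.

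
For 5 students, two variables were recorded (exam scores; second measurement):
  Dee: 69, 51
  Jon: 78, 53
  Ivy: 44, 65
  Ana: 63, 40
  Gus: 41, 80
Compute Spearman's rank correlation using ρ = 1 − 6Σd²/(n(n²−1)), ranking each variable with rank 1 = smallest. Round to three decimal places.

-0.600

Ranks of variable 1: 4, 5, 2, 3, 1
Ranks of variable 2: 2, 3, 4, 1, 5
d = r₁ − r₂: 2, 2, -2, 2, -4
d²: 4, 4, 4, 4, 16; Σd² = 32
ρ = 1 − 6·32/(5·24) = 1 − 192/120 = -0.600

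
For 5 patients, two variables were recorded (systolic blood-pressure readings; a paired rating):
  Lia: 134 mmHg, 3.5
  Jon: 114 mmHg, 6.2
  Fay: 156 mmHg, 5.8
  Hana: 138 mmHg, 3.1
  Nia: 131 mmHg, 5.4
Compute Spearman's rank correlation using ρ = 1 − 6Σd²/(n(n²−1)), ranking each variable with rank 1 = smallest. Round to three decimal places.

-0.400

Ranks of variable 1: 3, 1, 5, 4, 2
Ranks of variable 2: 2, 5, 4, 1, 3
d = r₁ − r₂: 1, -4, 1, 3, -1
d²: 1, 16, 1, 9, 1; Σd² = 28
ρ = 1 − 6·28/(5·24) = 1 − 168/120 = -0.400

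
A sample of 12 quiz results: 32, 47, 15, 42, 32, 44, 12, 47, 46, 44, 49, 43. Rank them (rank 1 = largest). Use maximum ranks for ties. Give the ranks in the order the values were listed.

Sorted (descending): 49, 47, 47, 46, 44, 44, 43, 42, 32, 32, 15, 12
The 2 values of 47 occupy positions 2–3 → each gets rank 3.
The 2 values of 44 occupy positions 5–6 → each gets rank 6.
The 2 values of 32 occupy positions 9–10 → each gets rank 10.

10, 3, 11, 8, 10, 6, 12, 3, 4, 6, 1, 7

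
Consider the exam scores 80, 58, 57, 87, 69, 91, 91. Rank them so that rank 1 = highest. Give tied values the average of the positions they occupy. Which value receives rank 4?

80

Sorted (descending): 91, 91, 87, 80, 69, 58, 57
The 2 values of 91 occupy positions 1–2 → average rank (1+2)/2 = 1.5.
Rank 4 → value 80.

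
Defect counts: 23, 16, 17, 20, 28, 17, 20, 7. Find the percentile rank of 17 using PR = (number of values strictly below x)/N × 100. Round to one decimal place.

N = 8.
Strictly below 17: 2. Equal to 17: 2.
PR = 2/8 × 100 = 25.0

25.0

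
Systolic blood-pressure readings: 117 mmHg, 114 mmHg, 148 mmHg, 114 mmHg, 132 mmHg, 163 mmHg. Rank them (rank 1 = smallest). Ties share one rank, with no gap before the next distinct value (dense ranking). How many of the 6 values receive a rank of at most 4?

5

Sorted (ascending): 114, 114, 117, 132, 148, 163
The 2 values of 114 share dense rank 1.
Remaining distinct values take the next consecutive integers.
Ranks ≤ 4: {1, 1, 2, 3, 4} → 5 values.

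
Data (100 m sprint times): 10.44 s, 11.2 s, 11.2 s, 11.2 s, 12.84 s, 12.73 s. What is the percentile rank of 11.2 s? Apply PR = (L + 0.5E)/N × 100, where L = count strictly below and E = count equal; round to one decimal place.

N = 6.
Strictly below 11.2: 1. Equal to 11.2: 3.
PR = (1 + 0.5·3)/6 × 100 = 41.7

41.7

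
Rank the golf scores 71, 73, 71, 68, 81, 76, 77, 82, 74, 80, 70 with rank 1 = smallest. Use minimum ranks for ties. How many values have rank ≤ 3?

Sorted (ascending): 68, 70, 71, 71, 73, 74, 76, 77, 80, 81, 82
The 2 values of 71 occupy positions 3–4 → each gets rank 3.
Ranks ≤ 3: {1, 2, 3, 3} → 4 values.

4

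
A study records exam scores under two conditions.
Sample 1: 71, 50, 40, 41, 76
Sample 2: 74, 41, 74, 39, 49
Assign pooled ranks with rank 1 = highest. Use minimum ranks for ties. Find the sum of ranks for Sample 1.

Sorted (descending): 76, 74, 74, 71, 50, 49, 41, 41, 40, 39
The 2 values of 74 occupy positions 2–3 → each gets rank 2.
The 2 values of 41 occupy positions 7–8 → each gets rank 7.
Sample 1 values → pooled ranks: 71→4, 50→5, 40→9, 41→7, 76→1
Rank sum = 4 + 5 + 9 + 7 + 1 = 26

26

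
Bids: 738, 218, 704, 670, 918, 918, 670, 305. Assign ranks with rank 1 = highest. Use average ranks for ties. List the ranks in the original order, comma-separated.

Sorted (descending): 918, 918, 738, 704, 670, 670, 305, 218
The 2 values of 918 occupy positions 1–2 → average rank (1+2)/2 = 1.5.
The 2 values of 670 occupy positions 5–6 → average rank (5+6)/2 = 5.5.

3, 8, 4, 5.5, 1.5, 1.5, 5.5, 7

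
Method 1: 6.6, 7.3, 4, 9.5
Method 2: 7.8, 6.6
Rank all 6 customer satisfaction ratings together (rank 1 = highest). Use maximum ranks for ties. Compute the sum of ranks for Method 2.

7

Sorted (descending): 9.5, 7.8, 7.3, 6.6, 6.6, 4
The 2 values of 6.6 occupy positions 4–5 → each gets rank 5.
Method 2 values → pooled ranks: 7.8→2, 6.6→5
Rank sum = 2 + 5 = 7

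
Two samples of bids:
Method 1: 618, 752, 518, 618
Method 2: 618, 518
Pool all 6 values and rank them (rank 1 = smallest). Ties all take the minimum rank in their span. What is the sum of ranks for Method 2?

4

Sorted (ascending): 518, 518, 618, 618, 618, 752
The 2 values of 518 occupy positions 1–2 → each gets rank 1.
The 3 values of 618 occupy positions 3–5 → each gets rank 3.
Method 2 values → pooled ranks: 618→3, 518→1
Rank sum = 3 + 1 = 4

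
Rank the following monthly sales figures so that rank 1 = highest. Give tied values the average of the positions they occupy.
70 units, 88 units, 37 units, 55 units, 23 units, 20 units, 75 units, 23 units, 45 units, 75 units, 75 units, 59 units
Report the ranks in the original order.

5, 1, 9, 7, 10.5, 12, 3, 10.5, 8, 3, 3, 6

Sorted (descending): 88, 75, 75, 75, 70, 59, 55, 45, 37, 23, 23, 20
The 3 values of 75 occupy positions 2–4 → average rank 3.
The 2 values of 23 occupy positions 10–11 → average rank (10+11)/2 = 10.5.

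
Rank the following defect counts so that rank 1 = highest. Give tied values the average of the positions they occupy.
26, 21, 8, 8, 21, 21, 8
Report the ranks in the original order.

Sorted (descending): 26, 21, 21, 21, 8, 8, 8
The 3 values of 21 occupy positions 2–4 → average rank 3.
The 3 values of 8 occupy positions 5–7 → average rank 6.

1, 3, 6, 6, 3, 3, 6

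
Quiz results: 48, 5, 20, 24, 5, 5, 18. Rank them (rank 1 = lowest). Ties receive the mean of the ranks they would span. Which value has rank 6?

Sorted (ascending): 5, 5, 5, 18, 20, 24, 48
The 3 values of 5 occupy positions 1–3 → average rank 2.
Rank 6 → value 24.

24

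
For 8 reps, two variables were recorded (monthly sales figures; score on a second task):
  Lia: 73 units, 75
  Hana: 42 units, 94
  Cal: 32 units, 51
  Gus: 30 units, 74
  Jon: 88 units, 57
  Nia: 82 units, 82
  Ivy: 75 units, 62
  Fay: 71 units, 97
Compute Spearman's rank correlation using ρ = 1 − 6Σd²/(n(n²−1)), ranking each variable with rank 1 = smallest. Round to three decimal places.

Ranks of variable 1: 5, 3, 2, 1, 8, 7, 6, 4
Ranks of variable 2: 5, 7, 1, 4, 2, 6, 3, 8
d = r₁ − r₂: 0, -4, 1, -3, 6, 1, 3, -4
d²: 0, 16, 1, 9, 36, 1, 9, 16; Σd² = 88
ρ = 1 − 6·88/(8·63) = 1 − 528/504 = -0.048

-0.048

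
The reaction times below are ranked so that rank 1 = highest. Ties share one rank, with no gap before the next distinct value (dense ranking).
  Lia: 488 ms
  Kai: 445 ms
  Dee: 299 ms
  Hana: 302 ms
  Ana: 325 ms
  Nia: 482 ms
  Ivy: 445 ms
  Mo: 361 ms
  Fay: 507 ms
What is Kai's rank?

4

Sorted (descending): 507, 488, 482, 445, 445, 361, 325, 302, 299
The 2 values of 445 share dense rank 4.
Remaining distinct values take the next consecutive integers.
Kai has value 445 ms → rank 4.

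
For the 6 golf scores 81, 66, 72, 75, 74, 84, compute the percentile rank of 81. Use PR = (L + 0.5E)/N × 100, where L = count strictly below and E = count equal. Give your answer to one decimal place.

75.0

N = 6.
Strictly below 81: 4. Equal to 81: 1.
PR = (4 + 0.5·1)/6 × 100 = 75.0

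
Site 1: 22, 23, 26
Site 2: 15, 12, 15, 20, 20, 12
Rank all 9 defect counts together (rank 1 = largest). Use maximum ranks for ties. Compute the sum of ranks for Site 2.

42

Sorted (descending): 26, 23, 22, 20, 20, 15, 15, 12, 12
The 2 values of 20 occupy positions 4–5 → each gets rank 5.
The 2 values of 15 occupy positions 6–7 → each gets rank 7.
The 2 values of 12 occupy positions 8–9 → each gets rank 9.
Site 2 values → pooled ranks: 15→7, 12→9, 15→7, 20→5, 20→5, 12→9
Rank sum = 7 + 9 + 7 + 5 + 5 + 9 = 42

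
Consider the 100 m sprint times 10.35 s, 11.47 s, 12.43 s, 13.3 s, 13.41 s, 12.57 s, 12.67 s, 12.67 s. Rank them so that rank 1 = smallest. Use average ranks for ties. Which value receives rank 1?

10.35

Sorted (ascending): 10.35, 11.47, 12.43, 12.57, 12.67, 12.67, 13.3, 13.41
The 2 values of 12.67 occupy positions 5–6 → average rank (5+6)/2 = 5.5.
Rank 1 → value 10.35.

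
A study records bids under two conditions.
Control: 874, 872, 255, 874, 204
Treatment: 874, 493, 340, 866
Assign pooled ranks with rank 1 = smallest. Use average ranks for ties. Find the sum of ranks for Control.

Sorted (ascending): 204, 255, 340, 493, 866, 872, 874, 874, 874
The 3 values of 874 occupy positions 7–9 → average rank 8.
Control values → pooled ranks: 874→8, 872→6, 255→2, 874→8, 204→1
Rank sum = 8 + 6 + 2 + 8 + 1 = 25

25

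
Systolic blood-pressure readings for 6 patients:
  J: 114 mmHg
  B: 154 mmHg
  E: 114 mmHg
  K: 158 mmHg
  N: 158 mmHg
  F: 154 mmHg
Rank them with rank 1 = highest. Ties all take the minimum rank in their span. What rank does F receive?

Sorted (descending): 158, 158, 154, 154, 114, 114
The 2 values of 158 occupy positions 1–2 → each gets rank 1.
The 2 values of 154 occupy positions 3–4 → each gets rank 3.
The 2 values of 114 occupy positions 5–6 → each gets rank 5.
F has value 154 mmHg → rank 3.

3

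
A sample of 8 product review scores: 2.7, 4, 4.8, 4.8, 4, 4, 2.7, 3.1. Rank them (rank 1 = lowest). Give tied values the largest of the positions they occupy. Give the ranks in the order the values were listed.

2, 6, 8, 8, 6, 6, 2, 3

Sorted (ascending): 2.7, 2.7, 3.1, 4, 4, 4, 4.8, 4.8
The 2 values of 2.7 occupy positions 1–2 → each gets rank 2.
The 3 values of 4 occupy positions 4–6 → each gets rank 6.
The 2 values of 4.8 occupy positions 7–8 → each gets rank 8.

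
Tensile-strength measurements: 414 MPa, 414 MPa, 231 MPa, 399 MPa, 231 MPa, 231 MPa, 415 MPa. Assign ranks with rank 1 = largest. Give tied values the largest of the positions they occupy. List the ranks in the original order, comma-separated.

Sorted (descending): 415, 414, 414, 399, 231, 231, 231
The 2 values of 414 occupy positions 2–3 → each gets rank 3.
The 3 values of 231 occupy positions 5–7 → each gets rank 7.

3, 3, 7, 4, 7, 7, 1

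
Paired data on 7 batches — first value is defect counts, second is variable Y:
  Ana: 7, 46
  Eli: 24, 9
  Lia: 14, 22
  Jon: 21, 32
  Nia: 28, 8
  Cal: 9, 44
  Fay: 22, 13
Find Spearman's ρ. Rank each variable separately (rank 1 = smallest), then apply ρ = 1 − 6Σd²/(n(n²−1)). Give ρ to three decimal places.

Ranks of variable 1: 1, 6, 3, 4, 7, 2, 5
Ranks of variable 2: 7, 2, 4, 5, 1, 6, 3
d = r₁ − r₂: -6, 4, -1, -1, 6, -4, 2
d²: 36, 16, 1, 1, 36, 16, 4; Σd² = 110
ρ = 1 − 6·110/(7·48) = 1 − 660/336 = -0.964

-0.964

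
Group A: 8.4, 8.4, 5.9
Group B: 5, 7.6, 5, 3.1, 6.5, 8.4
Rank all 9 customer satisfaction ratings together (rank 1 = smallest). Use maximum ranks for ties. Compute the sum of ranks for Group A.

Sorted (ascending): 3.1, 5, 5, 5.9, 6.5, 7.6, 8.4, 8.4, 8.4
The 2 values of 5 occupy positions 2–3 → each gets rank 3.
The 3 values of 8.4 occupy positions 7–9 → each gets rank 9.
Group A values → pooled ranks: 8.4→9, 8.4→9, 5.9→4
Rank sum = 9 + 9 + 4 = 22

22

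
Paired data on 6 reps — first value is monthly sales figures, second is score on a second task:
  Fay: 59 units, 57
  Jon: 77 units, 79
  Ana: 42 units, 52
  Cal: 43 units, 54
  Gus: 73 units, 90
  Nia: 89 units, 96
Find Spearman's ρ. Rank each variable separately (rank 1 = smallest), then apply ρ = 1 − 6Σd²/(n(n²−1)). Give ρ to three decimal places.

0.943

Ranks of variable 1: 3, 5, 1, 2, 4, 6
Ranks of variable 2: 3, 4, 1, 2, 5, 6
d = r₁ − r₂: 0, 1, 0, 0, -1, 0
d²: 0, 1, 0, 0, 1, 0; Σd² = 2
ρ = 1 − 6·2/(6·35) = 1 − 12/210 = 0.943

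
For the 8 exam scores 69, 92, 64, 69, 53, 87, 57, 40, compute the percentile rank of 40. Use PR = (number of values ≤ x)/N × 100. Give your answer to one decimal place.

N = 8.
Strictly below 40: 0. Equal to 40: 1.
PR = 1/8 × 100 = 12.5

12.5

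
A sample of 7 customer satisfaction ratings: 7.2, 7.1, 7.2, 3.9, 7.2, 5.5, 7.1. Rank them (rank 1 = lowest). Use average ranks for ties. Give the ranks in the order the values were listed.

6, 3.5, 6, 1, 6, 2, 3.5

Sorted (ascending): 3.9, 5.5, 7.1, 7.1, 7.2, 7.2, 7.2
The 2 values of 7.1 occupy positions 3–4 → average rank (3+4)/2 = 3.5.
The 3 values of 7.2 occupy positions 5–7 → average rank 6.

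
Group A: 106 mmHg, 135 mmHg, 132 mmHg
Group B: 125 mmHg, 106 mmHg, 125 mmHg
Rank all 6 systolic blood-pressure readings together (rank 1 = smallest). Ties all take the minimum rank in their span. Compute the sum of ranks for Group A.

12

Sorted (ascending): 106, 106, 125, 125, 132, 135
The 2 values of 106 occupy positions 1–2 → each gets rank 1.
The 2 values of 125 occupy positions 3–4 → each gets rank 3.
Group A values → pooled ranks: 106→1, 135→6, 132→5
Rank sum = 1 + 6 + 5 = 12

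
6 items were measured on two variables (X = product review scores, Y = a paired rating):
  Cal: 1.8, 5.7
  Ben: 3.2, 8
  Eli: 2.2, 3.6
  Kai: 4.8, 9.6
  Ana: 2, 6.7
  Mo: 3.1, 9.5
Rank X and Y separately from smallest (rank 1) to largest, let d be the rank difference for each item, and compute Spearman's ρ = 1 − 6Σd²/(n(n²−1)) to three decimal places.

0.771

Ranks of variable 1: 1, 5, 3, 6, 2, 4
Ranks of variable 2: 2, 4, 1, 6, 3, 5
d = r₁ − r₂: -1, 1, 2, 0, -1, -1
d²: 1, 1, 4, 0, 1, 1; Σd² = 8
ρ = 1 − 6·8/(6·35) = 1 − 48/210 = 0.771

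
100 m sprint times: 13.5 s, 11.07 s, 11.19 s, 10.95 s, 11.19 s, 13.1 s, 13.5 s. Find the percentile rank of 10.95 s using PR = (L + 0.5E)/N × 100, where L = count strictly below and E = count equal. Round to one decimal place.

7.1

N = 7.
Strictly below 10.95: 0. Equal to 10.95: 1.
PR = (0 + 0.5·1)/7 × 100 = 7.1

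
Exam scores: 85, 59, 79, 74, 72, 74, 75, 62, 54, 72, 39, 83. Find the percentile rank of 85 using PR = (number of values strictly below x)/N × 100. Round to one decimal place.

N = 12.
Strictly below 85: 11. Equal to 85: 1.
PR = 11/12 × 100 = 91.7

91.7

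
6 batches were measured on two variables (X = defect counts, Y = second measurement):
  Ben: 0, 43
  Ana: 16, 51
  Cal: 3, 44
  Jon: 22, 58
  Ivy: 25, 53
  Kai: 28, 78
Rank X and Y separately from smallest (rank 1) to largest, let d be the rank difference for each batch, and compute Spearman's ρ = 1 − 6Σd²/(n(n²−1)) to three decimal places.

Ranks of variable 1: 1, 3, 2, 4, 5, 6
Ranks of variable 2: 1, 3, 2, 5, 4, 6
d = r₁ − r₂: 0, 0, 0, -1, 1, 0
d²: 0, 0, 0, 1, 1, 0; Σd² = 2
ρ = 1 − 6·2/(6·35) = 1 − 12/210 = 0.943

0.943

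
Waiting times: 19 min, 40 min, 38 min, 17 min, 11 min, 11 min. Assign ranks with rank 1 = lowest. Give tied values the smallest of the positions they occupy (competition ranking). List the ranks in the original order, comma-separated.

4, 6, 5, 3, 1, 1

Sorted (ascending): 11, 11, 17, 19, 38, 40
The 2 values of 11 occupy positions 1–2 → each gets rank 1.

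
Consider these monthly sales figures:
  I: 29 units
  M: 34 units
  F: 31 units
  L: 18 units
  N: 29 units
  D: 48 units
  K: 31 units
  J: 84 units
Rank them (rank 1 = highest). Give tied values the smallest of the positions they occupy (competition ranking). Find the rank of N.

6

Sorted (descending): 84, 48, 34, 31, 31, 29, 29, 18
The 2 values of 31 occupy positions 4–5 → each gets rank 4.
The 2 values of 29 occupy positions 6–7 → each gets rank 6.
N has value 29 units → rank 6.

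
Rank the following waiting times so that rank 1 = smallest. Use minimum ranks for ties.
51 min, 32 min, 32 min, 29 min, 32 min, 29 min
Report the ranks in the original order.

Sorted (ascending): 29, 29, 32, 32, 32, 51
The 2 values of 29 occupy positions 1–2 → each gets rank 1.
The 3 values of 32 occupy positions 3–5 → each gets rank 3.

6, 3, 3, 1, 3, 1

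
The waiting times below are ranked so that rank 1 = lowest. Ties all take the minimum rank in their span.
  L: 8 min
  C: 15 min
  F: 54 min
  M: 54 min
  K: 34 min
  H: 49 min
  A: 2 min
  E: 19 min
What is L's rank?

2

Sorted (ascending): 2, 8, 15, 19, 34, 49, 54, 54
The 2 values of 54 occupy positions 7–8 → each gets rank 7.
L has value 8 min → rank 2.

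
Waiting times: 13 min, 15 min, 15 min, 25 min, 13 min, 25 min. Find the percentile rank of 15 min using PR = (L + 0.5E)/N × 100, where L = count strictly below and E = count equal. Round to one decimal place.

N = 6.
Strictly below 15: 2. Equal to 15: 2.
PR = (2 + 0.5·2)/6 × 100 = 50.0

50.0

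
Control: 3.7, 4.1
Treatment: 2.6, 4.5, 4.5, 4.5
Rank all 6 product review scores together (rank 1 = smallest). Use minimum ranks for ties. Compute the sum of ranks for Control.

5

Sorted (ascending): 2.6, 3.7, 4.1, 4.5, 4.5, 4.5
The 3 values of 4.5 occupy positions 4–6 → each gets rank 4.
Control values → pooled ranks: 3.7→2, 4.1→3
Rank sum = 2 + 3 = 5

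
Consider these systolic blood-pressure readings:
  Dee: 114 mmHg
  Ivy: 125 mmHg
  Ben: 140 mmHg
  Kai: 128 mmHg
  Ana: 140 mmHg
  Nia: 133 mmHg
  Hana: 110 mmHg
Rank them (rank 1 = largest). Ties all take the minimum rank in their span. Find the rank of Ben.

1

Sorted (descending): 140, 140, 133, 128, 125, 114, 110
The 2 values of 140 occupy positions 1–2 → each gets rank 1.
Ben has value 140 mmHg → rank 1.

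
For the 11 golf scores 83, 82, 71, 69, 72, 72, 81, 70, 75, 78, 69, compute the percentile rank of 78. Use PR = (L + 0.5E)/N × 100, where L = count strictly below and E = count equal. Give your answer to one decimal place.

N = 11.
Strictly below 78: 7. Equal to 78: 1.
PR = (7 + 0.5·1)/11 × 100 = 68.2

68.2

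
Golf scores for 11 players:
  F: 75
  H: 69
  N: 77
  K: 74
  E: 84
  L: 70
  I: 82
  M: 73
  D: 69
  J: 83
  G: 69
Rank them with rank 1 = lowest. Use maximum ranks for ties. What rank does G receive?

Sorted (ascending): 69, 69, 69, 70, 73, 74, 75, 77, 82, 83, 84
The 3 values of 69 occupy positions 1–3 → each gets rank 3.
G has value 69 → rank 3.

3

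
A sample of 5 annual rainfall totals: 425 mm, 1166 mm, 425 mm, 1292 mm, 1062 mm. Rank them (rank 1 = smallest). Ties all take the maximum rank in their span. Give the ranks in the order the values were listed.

2, 4, 2, 5, 3

Sorted (ascending): 425, 425, 1062, 1166, 1292
The 2 values of 425 occupy positions 1–2 → each gets rank 2.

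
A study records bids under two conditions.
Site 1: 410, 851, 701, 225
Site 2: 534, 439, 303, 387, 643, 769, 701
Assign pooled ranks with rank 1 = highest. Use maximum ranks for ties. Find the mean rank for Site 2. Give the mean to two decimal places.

6.14

Sorted (descending): 851, 769, 701, 701, 643, 534, 439, 410, 387, 303, 225
The 2 values of 701 occupy positions 3–4 → each gets rank 4.
Site 2 values → pooled ranks: 534→6, 439→7, 303→10, 387→9, 643→5, 769→2, 701→4
Mean rank = (6 + 7 + 10 + 9 + 5 + 2 + 4) / 7 = 6.14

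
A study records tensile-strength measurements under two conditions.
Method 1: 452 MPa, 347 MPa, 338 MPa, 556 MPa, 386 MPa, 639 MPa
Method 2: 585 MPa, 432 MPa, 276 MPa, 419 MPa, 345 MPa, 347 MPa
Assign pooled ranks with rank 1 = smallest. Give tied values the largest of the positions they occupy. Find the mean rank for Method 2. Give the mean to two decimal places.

Sorted (ascending): 276, 338, 345, 347, 347, 386, 419, 432, 452, 556, 585, 639
The 2 values of 347 occupy positions 4–5 → each gets rank 5.
Method 2 values → pooled ranks: 585→11, 432→8, 276→1, 419→7, 345→3, 347→5
Mean rank = (11 + 8 + 1 + 7 + 3 + 5) / 6 = 5.83

5.83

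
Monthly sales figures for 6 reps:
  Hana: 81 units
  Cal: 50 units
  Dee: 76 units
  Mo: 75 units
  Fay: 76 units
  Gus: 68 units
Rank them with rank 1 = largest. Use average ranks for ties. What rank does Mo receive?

4

Sorted (descending): 81, 76, 76, 75, 68, 50
The 2 values of 76 occupy positions 2–3 → average rank (2+3)/2 = 2.5.
Mo has value 75 units → rank 4.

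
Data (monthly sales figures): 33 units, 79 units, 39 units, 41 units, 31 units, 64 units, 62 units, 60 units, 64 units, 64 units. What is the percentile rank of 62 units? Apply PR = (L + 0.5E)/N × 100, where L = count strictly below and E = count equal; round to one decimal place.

N = 10.
Strictly below 62: 5. Equal to 62: 1.
PR = (5 + 0.5·1)/10 × 100 = 55.0

55.0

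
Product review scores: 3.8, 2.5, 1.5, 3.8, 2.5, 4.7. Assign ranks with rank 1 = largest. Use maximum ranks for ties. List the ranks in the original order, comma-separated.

3, 5, 6, 3, 5, 1

Sorted (descending): 4.7, 3.8, 3.8, 2.5, 2.5, 1.5
The 2 values of 3.8 occupy positions 2–3 → each gets rank 3.
The 2 values of 2.5 occupy positions 4–5 → each gets rank 5.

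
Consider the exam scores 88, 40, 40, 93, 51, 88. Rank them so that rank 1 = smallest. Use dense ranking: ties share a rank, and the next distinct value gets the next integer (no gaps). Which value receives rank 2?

51

Sorted (ascending): 40, 40, 51, 88, 88, 93
The 2 values of 40 share dense rank 1.
The 2 values of 88 share dense rank 3.
Remaining distinct values take the next consecutive integers.
Rank 2 → value 51.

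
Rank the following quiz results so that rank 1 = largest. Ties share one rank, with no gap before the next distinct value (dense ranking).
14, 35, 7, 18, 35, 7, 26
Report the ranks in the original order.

Sorted (descending): 35, 35, 26, 18, 14, 7, 7
The 2 values of 35 share dense rank 1.
The 2 values of 7 share dense rank 5.
Remaining distinct values take the next consecutive integers.

4, 1, 5, 3, 1, 5, 2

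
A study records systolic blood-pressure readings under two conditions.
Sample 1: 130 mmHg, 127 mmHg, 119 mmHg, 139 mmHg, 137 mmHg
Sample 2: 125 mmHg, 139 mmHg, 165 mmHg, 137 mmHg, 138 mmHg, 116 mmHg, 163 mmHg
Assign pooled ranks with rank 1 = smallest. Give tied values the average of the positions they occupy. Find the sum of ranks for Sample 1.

27

Sorted (ascending): 116, 119, 125, 127, 130, 137, 137, 138, 139, 139, 163, 165
The 2 values of 137 occupy positions 6–7 → average rank (6+7)/2 = 6.5.
The 2 values of 139 occupy positions 9–10 → average rank (9+10)/2 = 9.5.
Sample 1 values → pooled ranks: 130→5, 127→4, 119→2, 139→9.5, 137→6.5
Rank sum = 5 + 4 + 2 + 9.5 + 6.5 = 27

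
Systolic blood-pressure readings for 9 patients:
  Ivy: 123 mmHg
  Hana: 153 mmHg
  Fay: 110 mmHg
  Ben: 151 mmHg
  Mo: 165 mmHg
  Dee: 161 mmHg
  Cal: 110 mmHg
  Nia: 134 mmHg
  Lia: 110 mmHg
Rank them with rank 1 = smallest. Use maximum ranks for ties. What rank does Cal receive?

Sorted (ascending): 110, 110, 110, 123, 134, 151, 153, 161, 165
The 3 values of 110 occupy positions 1–3 → each gets rank 3.
Cal has value 110 mmHg → rank 3.

3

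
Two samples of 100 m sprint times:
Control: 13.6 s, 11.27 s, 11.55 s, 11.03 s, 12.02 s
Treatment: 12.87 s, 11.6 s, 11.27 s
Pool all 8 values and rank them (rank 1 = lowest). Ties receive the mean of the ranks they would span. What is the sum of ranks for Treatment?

Sorted (ascending): 11.03, 11.27, 11.27, 11.55, 11.6, 12.02, 12.87, 13.6
The 2 values of 11.27 occupy positions 2–3 → average rank (2+3)/2 = 2.5.
Treatment values → pooled ranks: 12.87→7, 11.6→5, 11.27→2.5
Rank sum = 7 + 5 + 2.5 = 14.5

14.5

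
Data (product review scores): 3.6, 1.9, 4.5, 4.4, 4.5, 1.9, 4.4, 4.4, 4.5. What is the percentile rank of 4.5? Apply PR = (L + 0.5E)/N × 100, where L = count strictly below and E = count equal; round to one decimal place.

N = 9.
Strictly below 4.5: 6. Equal to 4.5: 3.
PR = (6 + 0.5·3)/9 × 100 = 83.3

83.3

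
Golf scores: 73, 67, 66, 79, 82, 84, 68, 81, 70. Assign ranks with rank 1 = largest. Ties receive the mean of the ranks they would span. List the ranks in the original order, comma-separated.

Sorted (descending): 84, 82, 81, 79, 73, 70, 68, 67, 66
No ties — each value takes its position as its rank.

5, 8, 9, 4, 2, 1, 7, 3, 6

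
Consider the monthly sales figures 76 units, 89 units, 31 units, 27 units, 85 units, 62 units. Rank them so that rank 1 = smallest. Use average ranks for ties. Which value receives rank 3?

Sorted (ascending): 27, 31, 62, 76, 85, 89
No ties — each value takes its position as its rank.
Rank 3 → value 62.

62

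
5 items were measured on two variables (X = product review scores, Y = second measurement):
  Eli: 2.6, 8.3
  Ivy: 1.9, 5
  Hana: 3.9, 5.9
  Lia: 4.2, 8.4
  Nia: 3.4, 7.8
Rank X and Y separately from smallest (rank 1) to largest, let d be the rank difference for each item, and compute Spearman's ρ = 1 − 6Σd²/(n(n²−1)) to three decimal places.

0.600

Ranks of variable 1: 2, 1, 4, 5, 3
Ranks of variable 2: 4, 1, 2, 5, 3
d = r₁ − r₂: -2, 0, 2, 0, 0
d²: 4, 0, 4, 0, 0; Σd² = 8
ρ = 1 − 6·8/(5·24) = 1 − 48/120 = 0.600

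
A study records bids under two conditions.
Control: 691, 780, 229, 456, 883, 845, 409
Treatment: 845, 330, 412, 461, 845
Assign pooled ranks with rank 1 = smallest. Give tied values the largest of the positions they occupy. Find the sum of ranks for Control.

Sorted (ascending): 229, 330, 409, 412, 456, 461, 691, 780, 845, 845, 845, 883
The 3 values of 845 occupy positions 9–11 → each gets rank 11.
Control values → pooled ranks: 691→7, 780→8, 229→1, 456→5, 883→12, 845→11, 409→3
Rank sum = 7 + 8 + 1 + 5 + 12 + 11 + 3 = 47

47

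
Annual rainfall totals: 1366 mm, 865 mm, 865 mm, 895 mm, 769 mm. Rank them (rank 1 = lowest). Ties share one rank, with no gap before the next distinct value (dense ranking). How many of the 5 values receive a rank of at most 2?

3

Sorted (ascending): 769, 865, 865, 895, 1366
The 2 values of 865 share dense rank 2.
Remaining distinct values take the next consecutive integers.
Ranks ≤ 2: {1, 2, 2} → 3 values.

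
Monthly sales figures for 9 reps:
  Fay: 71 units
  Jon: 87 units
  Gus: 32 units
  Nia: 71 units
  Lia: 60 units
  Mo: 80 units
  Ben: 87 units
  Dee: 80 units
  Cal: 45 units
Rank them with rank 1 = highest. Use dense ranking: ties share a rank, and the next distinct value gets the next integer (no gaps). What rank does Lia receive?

Sorted (descending): 87, 87, 80, 80, 71, 71, 60, 45, 32
The 2 values of 87 share dense rank 1.
The 2 values of 80 share dense rank 2.
The 2 values of 71 share dense rank 3.
Remaining distinct values take the next consecutive integers.
Lia has value 60 units → rank 4.

4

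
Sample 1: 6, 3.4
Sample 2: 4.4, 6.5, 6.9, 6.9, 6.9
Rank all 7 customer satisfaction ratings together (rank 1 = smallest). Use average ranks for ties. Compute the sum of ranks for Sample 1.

Sorted (ascending): 3.4, 4.4, 6, 6.5, 6.9, 6.9, 6.9
The 3 values of 6.9 occupy positions 5–7 → average rank 6.
Sample 1 values → pooled ranks: 6→3, 3.4→1
Rank sum = 3 + 1 = 4

4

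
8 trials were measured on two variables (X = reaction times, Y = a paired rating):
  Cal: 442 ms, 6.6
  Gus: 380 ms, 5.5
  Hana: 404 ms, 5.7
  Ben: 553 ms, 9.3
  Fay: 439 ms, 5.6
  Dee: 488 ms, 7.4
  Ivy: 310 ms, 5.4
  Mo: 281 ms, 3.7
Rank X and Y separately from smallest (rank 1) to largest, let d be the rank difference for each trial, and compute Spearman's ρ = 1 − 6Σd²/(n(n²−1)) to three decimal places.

Ranks of variable 1: 6, 3, 4, 8, 5, 7, 2, 1
Ranks of variable 2: 6, 3, 5, 8, 4, 7, 2, 1
d = r₁ − r₂: 0, 0, -1, 0, 1, 0, 0, 0
d²: 0, 0, 1, 0, 1, 0, 0, 0; Σd² = 2
ρ = 1 − 6·2/(8·63) = 1 − 12/504 = 0.976

0.976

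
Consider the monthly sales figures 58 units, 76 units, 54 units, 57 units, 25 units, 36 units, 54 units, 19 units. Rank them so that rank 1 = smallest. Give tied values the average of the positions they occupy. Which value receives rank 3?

36

Sorted (ascending): 19, 25, 36, 54, 54, 57, 58, 76
The 2 values of 54 occupy positions 4–5 → average rank (4+5)/2 = 4.5.
Rank 3 → value 36.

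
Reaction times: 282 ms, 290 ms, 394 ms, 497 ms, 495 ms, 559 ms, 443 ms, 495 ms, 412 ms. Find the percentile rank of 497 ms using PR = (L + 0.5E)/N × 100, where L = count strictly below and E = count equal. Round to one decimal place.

N = 9.
Strictly below 497: 7. Equal to 497: 1.
PR = (7 + 0.5·1)/9 × 100 = 83.3

83.3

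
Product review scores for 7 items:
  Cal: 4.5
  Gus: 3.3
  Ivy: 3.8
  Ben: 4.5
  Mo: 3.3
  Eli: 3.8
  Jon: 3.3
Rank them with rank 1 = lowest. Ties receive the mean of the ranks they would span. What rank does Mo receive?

2

Sorted (ascending): 3.3, 3.3, 3.3, 3.8, 3.8, 4.5, 4.5
The 3 values of 3.3 occupy positions 1–3 → average rank 2.
The 2 values of 3.8 occupy positions 4–5 → average rank (4+5)/2 = 4.5.
The 2 values of 4.5 occupy positions 6–7 → average rank (6+7)/2 = 6.5.
Mo has value 3.3 → rank 2.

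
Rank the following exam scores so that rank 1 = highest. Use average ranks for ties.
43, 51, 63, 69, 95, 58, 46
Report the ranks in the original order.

7, 5, 3, 2, 1, 4, 6

Sorted (descending): 95, 69, 63, 58, 51, 46, 43
No ties — each value takes its position as its rank.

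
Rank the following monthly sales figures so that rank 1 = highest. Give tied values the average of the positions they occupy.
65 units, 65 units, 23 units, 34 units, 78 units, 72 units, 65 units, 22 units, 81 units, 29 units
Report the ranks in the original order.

5, 5, 9, 7, 2, 3, 5, 10, 1, 8

Sorted (descending): 81, 78, 72, 65, 65, 65, 34, 29, 23, 22
The 3 values of 65 occupy positions 4–6 → average rank 5.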